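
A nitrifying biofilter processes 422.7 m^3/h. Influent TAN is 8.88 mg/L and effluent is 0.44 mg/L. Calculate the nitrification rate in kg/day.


Concentration drop: TAN_in - TAN_out = 8.88 - 0.44 = 8.44 mg/L
Hourly TAN removed = Q * dTAN = 422.7 m^3/h * 8.44 mg/L = 3567.588 g/h  (m^3/h * mg/L = g/h)
Daily TAN removed = 3567.588 * 24 = 85622.112 g/day
Convert to kg/day: 85622.112 / 1000 = 85.622112 kg/day

85.622112 kg/day


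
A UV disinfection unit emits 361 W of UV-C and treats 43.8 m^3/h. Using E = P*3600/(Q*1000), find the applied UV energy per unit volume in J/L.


Energy delivered per hour = 361 W * 3600 s = 1299600 J/h
Volume treated per hour = 43.8 m^3/h * 1000 = 43800 L/h
dose = 1299600 / 43800 = 29.6712 J/L

29.6712 J/L


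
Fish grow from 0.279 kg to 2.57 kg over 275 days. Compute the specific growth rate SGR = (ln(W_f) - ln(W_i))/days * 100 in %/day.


ln(W_f) = ln(2.57) = 0.9439059
ln(W_i) = ln(0.279) = -1.2765435
ln(W_f) - ln(W_i) = 0.9439059 - -1.2765435 = 2.2204494
SGR = 2.2204494 / 275 * 100 = 0.807436 %/day

0.807436 %/day


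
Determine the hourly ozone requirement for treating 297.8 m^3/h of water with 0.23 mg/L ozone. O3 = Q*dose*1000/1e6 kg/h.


O3 demand (mg/h) = Q * dose * 1000 = 297.8 * 0.23 * 1000 = 68494 mg/h
Convert mg to kg: 68494 / 1e6 = 0.068494 kg/h

0.068494 kg/h


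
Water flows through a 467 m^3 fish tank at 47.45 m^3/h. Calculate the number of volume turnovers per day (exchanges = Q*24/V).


Daily flow volume = 47.45 m^3/h * 24 h = 1138.8 m^3/day
Exchanges = daily flow / tank volume = 1138.8 / 467 = 2.43854 exchanges/day

2.43854 exchanges/day


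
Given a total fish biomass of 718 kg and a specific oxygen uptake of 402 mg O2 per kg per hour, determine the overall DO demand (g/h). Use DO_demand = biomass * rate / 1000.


Total O2 consumption (mg/h) = 718 kg * 402 mg/(kg*h) = 288636 mg/h
Convert to g/h: 288636 / 1000 = 288.636 g/h

288.636 g/h


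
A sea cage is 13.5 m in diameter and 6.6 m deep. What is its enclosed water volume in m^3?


r = d/2 = 13.5/2 = 6.75 m
Base area = pi*r^2 = pi*6.75^2 = 143.13882 m^2
Volume = 143.13882 * 6.6 = 944.716 m^3

944.716 m^3


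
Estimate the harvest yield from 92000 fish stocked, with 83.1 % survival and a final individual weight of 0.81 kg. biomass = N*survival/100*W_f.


Survivors = 92000 * 83.1/100 = 76452 fish
Harvest biomass = survivors * W_f = 76452 * 0.81 = 61926.12 kg

61926.12 kg


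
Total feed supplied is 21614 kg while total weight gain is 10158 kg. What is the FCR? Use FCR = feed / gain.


FCR = feed consumed / weight gained
FCR = 21614 kg / 10158 kg = 2.12778

2.12778


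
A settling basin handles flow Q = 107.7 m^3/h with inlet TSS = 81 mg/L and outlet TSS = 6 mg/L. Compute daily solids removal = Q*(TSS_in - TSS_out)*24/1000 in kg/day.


Concentration drop: TSS_in - TSS_out = 81 - 6 = 75 mg/L
Hourly solids removed = Q * dTSS = 107.7 m^3/h * 75 mg/L = 8077.5 g/h  (m^3/h * mg/L = g/h)
Daily solids removed = 8077.5 * 24 = 193860 g/day
Convert g to kg: 193860 / 1000 = 193.86 kg/day

193.86 kg/day


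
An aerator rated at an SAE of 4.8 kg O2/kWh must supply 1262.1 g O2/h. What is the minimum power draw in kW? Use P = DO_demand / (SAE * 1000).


SAE in g O2/kWh = 4.8 * 1000 = 4800 g/kWh
P = DO_demand / SAE_g = 1262.1 / 4800 = 0.262937 kW

0.262937 kW


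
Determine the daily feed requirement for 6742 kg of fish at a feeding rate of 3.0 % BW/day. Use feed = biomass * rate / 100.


Feeding rate fraction = 3.0% / 100 = 0.03
Daily feed = 6742 kg * 0.03 = 202.26 kg/day

202.26 kg/day


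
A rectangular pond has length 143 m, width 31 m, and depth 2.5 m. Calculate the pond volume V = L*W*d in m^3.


Base area = L * W = 143 * 31 = 4433 m^2
Volume = area * depth = 4433 * 2.5 = 11082.5 m^3

11082.5 m^3


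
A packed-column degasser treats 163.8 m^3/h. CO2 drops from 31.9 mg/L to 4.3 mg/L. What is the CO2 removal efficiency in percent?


CO2_out / CO2_in = 4.3 / 31.9 = 0.13479624
Fraction remaining = 0.13479624
efficiency = (1 - 0.13479624) * 100 = 86.5204 %

86.5204 %


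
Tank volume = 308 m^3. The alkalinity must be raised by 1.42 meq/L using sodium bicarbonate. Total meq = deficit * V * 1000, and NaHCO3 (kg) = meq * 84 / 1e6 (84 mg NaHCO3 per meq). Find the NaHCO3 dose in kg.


Tank volume in L = 308 m^3 * 1000 = 308000 L
Total meq required = 1.42 meq/L * 308000 L = 437360 meq
NaHCO3 mass = 437360 meq * 84 mg/meq / 1e6 = 36.7382 kg

36.7382 kg


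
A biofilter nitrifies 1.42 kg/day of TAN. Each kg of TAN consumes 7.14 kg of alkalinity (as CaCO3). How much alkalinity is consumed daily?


Alkalinity factor: 7.14 kg CaCO3 consumed per kg TAN nitrified
alk = 1.42 kg TAN * 7.14 = 10.1388 kg CaCO3/day

10.1388 kg CaCO3/day


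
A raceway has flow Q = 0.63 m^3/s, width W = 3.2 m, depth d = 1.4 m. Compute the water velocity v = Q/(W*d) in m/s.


Cross-sectional area = W * d = 3.2 * 1.4 = 4.48 m^2
Velocity = Q / A = 0.63 / 4.48 = 0.140625 m/s

0.140625 m/s


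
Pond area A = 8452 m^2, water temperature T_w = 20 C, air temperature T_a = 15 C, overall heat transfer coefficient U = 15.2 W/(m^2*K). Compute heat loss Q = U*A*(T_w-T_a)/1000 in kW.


Temperature difference dT = 20 - 15 = 5 K
Heat loss (W) = U * A * dT = 15.2 * 8452 * 5 = 642352 W
Convert to kW: 642352 / 1000 = 642.352 kW

642.352 kW


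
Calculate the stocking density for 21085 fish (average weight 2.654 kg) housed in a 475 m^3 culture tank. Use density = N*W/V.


Total biomass = 21085 fish * 2.654 kg = 55959.59 kg
Density = total biomass / volume = 55959.59 / 475 = 117.81 kg/m^3

117.81 kg/m^3


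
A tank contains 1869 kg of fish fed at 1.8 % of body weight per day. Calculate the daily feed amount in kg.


Feeding rate fraction = 1.8% / 100 = 0.018
Daily feed = 1869 kg * 0.018 = 33.642 kg/day

33.642 kg/day


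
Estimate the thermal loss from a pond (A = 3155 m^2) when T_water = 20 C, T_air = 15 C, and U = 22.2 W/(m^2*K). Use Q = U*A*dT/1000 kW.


Temperature difference dT = 20 - 15 = 5 K
Heat loss (W) = U * A * dT = 22.2 * 3155 * 5 = 350205 W
Convert to kW: 350205 / 1000 = 350.205 kW

350.205 kW


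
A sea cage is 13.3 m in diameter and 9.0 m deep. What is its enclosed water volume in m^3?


r = d/2 = 13.3/2 = 6.65 m
Base area = pi*r^2 = pi*6.65^2 = 138.92908 m^2
Volume = 138.92908 * 9.0 = 1250.36 m^3

1250.36 m^3


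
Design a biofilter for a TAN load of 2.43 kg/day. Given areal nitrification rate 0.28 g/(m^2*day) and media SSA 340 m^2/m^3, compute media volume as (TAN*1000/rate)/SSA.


A = 2.43*1000 / 0.28 = 8678.5714 m^2
V = 8678.5714 / 340 = 25.5252

25.5252 m^3


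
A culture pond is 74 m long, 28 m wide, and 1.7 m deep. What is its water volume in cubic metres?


Base area = L * W = 74 * 28 = 2072 m^2
Volume = area * depth = 2072 * 1.7 = 3522.4 m^3

3522.4 m^3


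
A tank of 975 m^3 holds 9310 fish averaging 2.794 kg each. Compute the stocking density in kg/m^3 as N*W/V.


Total biomass = 9310 fish * 2.794 kg = 26012.14 kg
Density = total biomass / volume = 26012.14 / 975 = 26.6791 kg/m^3

26.6791 kg/m^3


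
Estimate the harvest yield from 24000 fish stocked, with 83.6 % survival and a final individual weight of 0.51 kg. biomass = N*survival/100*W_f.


Survivors = 24000 * 83.6/100 = 20064 fish
Harvest biomass = survivors * W_f = 20064 * 0.51 = 10232.64 kg

10232.64 kg


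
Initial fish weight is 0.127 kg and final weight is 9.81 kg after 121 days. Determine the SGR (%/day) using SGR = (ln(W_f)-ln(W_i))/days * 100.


ln(W_f) = ln(9.81) = 2.2834023
ln(W_i) = ln(0.127) = -2.0635682
ln(W_f) - ln(W_i) = 2.2834023 - -2.0635682 = 4.3469705
SGR = 4.3469705 / 121 * 100 = 3.59254 %/day

3.59254 %/day


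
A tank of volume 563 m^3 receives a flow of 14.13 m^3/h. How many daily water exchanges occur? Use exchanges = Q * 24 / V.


Daily flow volume = 14.13 m^3/h * 24 h = 339.12 m^3/day
Exchanges = daily flow / tank volume = 339.12 / 563 = 0.602345 exchanges/day

0.602345 exchanges/day


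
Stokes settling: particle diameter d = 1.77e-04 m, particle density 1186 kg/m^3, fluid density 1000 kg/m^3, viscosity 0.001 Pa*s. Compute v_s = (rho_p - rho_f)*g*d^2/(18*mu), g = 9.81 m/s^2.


Density difference: rho_p - rho_f = 1186 - 1000 = 186 kg/m^3
d^2 = (1.77e-04)^2 = 3.1329e-08 m^2
Numerator = (rho_p - rho_f) * g * d^2 = 186 * 9.81 * 3.1329e-08 = 5.7164773e-05
Denominator = 18 * mu = 18 * 0.001 = 0.018
v_s = 5.7164773e-05 / 0.018 = 0.00317582 m/s
Check: Re = rho_f * v_s * d / mu = 1000 * 0.00317582 * 1.77e-04 / 0.001 = 0.562 < 1, so Stokes' law applies.

0.00317582 m/s


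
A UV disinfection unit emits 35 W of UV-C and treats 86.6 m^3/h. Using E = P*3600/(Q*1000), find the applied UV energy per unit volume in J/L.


Energy delivered per hour = 35 W * 3600 s = 126000 J/h
Volume treated per hour = 86.6 m^3/h * 1000 = 86600 L/h
dose = 126000 / 86600 = 1.45497 J/L

1.45497 J/L


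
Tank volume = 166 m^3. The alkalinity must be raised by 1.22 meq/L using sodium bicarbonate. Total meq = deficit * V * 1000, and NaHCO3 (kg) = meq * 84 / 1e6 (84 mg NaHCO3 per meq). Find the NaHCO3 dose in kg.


Tank volume in L = 166 m^3 * 1000 = 166000 L
Total meq required = 1.22 meq/L * 166000 L = 202520 meq
NaHCO3 mass = 202520 meq * 84 mg/meq / 1e6 = 17.0117 kg

17.0117 kg


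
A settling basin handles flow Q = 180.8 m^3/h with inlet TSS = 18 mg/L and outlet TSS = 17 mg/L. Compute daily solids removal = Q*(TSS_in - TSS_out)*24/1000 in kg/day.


Concentration drop: TSS_in - TSS_out = 18 - 17 = 1 mg/L
Hourly solids removed = Q * dTSS = 180.8 m^3/h * 1 mg/L = 180.8 g/h  (m^3/h * mg/L = g/h)
Daily solids removed = 180.8 * 24 = 4339.2 g/day
Convert g to kg: 4339.2 / 1000 = 4.3392 kg/day

4.3392 kg/day


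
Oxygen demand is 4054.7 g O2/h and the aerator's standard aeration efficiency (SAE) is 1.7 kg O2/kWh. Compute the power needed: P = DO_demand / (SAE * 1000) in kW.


SAE in g O2/kWh = 1.7 * 1000 = 1700 g/kWh
P = DO_demand / SAE_g = 4054.7 / 1700 = 2.38512 kW

2.38512 kW


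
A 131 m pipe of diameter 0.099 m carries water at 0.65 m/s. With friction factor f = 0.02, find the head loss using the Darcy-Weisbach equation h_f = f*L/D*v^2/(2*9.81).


v^2 = 0.65^2 = 0.4225 m^2/s^2
L/D = 131/0.099 = 1323.2323
h_f = f*(L/D)*v^2/(2g) = 0.02 * 1323.2323 * 0.4225 / 19.62 = 0.569894 m

0.569894 m


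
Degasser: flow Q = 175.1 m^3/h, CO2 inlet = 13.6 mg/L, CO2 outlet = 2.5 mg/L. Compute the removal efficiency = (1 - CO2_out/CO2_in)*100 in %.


CO2_out / CO2_in = 2.5 / 13.6 = 0.18382353
Fraction remaining = 0.18382353
efficiency = (1 - 0.18382353) * 100 = 81.6176 %

81.6176 %


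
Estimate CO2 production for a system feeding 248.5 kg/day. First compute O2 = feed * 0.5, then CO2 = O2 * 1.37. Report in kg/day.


O2 = 248.5 * 0.5 = 124.25
CO2 = 124.25 * 1.37 = 170.2225

170.2225 kg/day


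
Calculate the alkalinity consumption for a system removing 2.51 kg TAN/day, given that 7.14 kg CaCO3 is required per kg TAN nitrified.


Alkalinity factor: 7.14 kg CaCO3 consumed per kg TAN nitrified
alk = 2.51 kg TAN * 7.14 = 17.9214 kg CaCO3/day

17.9214 kg CaCO3/day


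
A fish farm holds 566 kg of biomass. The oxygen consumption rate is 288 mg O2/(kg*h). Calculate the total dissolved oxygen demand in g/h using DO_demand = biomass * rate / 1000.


Total O2 consumption (mg/h) = 566 kg * 288 mg/(kg*h) = 163008 mg/h
Convert to g/h: 163008 / 1000 = 163.008 g/h

163.008 g/h


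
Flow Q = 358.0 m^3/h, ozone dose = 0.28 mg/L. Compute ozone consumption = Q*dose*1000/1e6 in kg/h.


O3 demand (mg/h) = Q * dose * 1000 = 358.0 * 0.28 * 1000 = 100240 mg/h
Convert mg to kg: 100240 / 1e6 = 0.10024 kg/h

0.10024 kg/h


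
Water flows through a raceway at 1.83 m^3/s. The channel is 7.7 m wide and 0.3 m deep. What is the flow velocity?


Cross-sectional area = W * d = 7.7 * 0.3 = 2.31 m^2
Velocity = Q / A = 1.83 / 2.31 = 0.792208 m/s

0.792208 m/s


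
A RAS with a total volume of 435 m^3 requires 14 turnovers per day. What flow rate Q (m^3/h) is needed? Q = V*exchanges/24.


Daily recirculation volume = 435 m^3 * 14 = 6090 m^3/day
Flow rate Q = daily volume / 24 h = 6090 / 24 = 253.75 m^3/h

253.75 m^3/h


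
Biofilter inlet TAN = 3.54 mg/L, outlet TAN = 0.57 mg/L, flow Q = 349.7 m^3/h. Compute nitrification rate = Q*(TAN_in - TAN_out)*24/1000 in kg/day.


Concentration drop: TAN_in - TAN_out = 3.54 - 0.57 = 2.97 mg/L
Hourly TAN removed = Q * dTAN = 349.7 m^3/h * 2.97 mg/L = 1038.609 g/h  (m^3/h * mg/L = g/h)
Daily TAN removed = 1038.609 * 24 = 24926.616 g/day
Convert to kg/day: 24926.616 / 1000 = 24.926616 kg/day

24.926616 kg/day


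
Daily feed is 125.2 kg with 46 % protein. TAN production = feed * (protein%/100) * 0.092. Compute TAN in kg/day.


Protein in feed = 125.2 * 46/100 = 57.592 kg/day
TAN = protein * 0.092 = 57.592 * 0.092 = 5.298464 kg/day

5.298464 kg/day


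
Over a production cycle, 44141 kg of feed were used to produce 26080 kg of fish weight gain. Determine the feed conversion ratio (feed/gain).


FCR = feed consumed / weight gained
FCR = 44141 kg / 26080 kg = 1.69252

1.69252


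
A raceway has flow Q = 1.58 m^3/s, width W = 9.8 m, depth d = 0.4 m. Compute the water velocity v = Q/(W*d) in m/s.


Cross-sectional area = W * d = 9.8 * 0.4 = 3.92 m^2
Velocity = Q / A = 1.58 / 3.92 = 0.403061 m/s

0.403061 m/s


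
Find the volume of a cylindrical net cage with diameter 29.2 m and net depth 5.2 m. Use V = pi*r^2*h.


r = d/2 = 29.2/2 = 14.6 m
Base area = pi*r^2 = pi*14.6^2 = 669.66189 m^2
Volume = 669.66189 * 5.2 = 3482.24 m^3

3482.24 m^3


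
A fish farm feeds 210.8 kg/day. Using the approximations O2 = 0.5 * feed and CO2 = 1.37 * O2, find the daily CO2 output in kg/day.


O2 = 210.8 * 0.5 = 105.4
CO2 = 105.4 * 1.37 = 144.398

144.398 kg/day


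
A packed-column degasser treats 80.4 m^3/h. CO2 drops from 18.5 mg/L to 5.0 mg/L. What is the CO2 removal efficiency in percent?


CO2_out / CO2_in = 5.0 / 18.5 = 0.27027027
Fraction remaining = 0.27027027
efficiency = (1 - 0.27027027) * 100 = 72.973 %

72.973 %


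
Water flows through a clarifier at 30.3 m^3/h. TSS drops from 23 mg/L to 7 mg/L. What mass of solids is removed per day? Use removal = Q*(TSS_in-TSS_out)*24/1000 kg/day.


Concentration drop: TSS_in - TSS_out = 23 - 7 = 16 mg/L
Hourly solids removed = Q * dTSS = 30.3 m^3/h * 16 mg/L = 484.8 g/h  (m^3/h * mg/L = g/h)
Daily solids removed = 484.8 * 24 = 11635.2 g/day
Convert g to kg: 11635.2 / 1000 = 11.6352 kg/day

11.6352 kg/day


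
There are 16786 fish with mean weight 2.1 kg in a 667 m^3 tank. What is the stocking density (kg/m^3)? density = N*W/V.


Total biomass = 16786 fish * 2.1 kg = 35250.6 kg
Density = total biomass / volume = 35250.6 / 667 = 52.8495 kg/m^3

52.8495 kg/m^3


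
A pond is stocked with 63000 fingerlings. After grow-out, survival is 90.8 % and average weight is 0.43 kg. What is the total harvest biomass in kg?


Survivors = 63000 * 90.8/100 = 57204 fish
Harvest biomass = survivors * W_f = 57204 * 0.43 = 24597.72 kg

24597.72 kg


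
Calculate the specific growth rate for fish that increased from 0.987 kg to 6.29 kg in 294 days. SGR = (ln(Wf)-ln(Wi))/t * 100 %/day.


ln(W_f) = ln(6.29) = 1.8389611
ln(W_i) = ln(0.987) = -0.01308524
ln(W_f) - ln(W_i) = 1.8389611 - -0.01308524 = 1.8520463
SGR = 1.8520463 / 294 * 100 = 0.629948 %/day

0.629948 %/day


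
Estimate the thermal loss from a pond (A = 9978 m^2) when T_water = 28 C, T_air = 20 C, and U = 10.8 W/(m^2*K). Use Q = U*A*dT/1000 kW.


Temperature difference dT = 28 - 20 = 8 K
Heat loss (W) = U * A * dT = 10.8 * 9978 * 8 = 862099.2 W
Convert to kW: 862099.2 / 1000 = 862.0992 kW

862.0992 kW


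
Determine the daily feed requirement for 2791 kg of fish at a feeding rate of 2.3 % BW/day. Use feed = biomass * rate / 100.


Feeding rate fraction = 2.3% / 100 = 0.023
Daily feed = 2791 kg * 0.023 = 64.193 kg/day

64.193 kg/day


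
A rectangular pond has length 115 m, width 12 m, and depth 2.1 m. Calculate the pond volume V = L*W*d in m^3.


Base area = L * W = 115 * 12 = 1380 m^2
Volume = area * depth = 1380 * 2.1 = 2898 m^3

2898 m^3


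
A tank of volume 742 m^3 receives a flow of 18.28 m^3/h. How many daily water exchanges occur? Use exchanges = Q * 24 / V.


Daily flow volume = 18.28 m^3/h * 24 h = 438.72 m^3/day
Exchanges = daily flow / tank volume = 438.72 / 742 = 0.591267 exchanges/day

0.591267 exchanges/day


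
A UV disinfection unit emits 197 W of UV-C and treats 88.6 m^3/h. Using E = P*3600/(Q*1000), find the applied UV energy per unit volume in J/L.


Energy delivered per hour = 197 W * 3600 s = 709200 J/h
Volume treated per hour = 88.6 m^3/h * 1000 = 88600 L/h
dose = 709200 / 88600 = 8.00451 J/L

8.00451 J/L


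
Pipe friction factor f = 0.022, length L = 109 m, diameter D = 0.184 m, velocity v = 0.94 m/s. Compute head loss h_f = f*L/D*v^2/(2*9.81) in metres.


v^2 = 0.94^2 = 0.8836 m^2/s^2
L/D = 109/0.184 = 592.3913
h_f = f*(L/D)*v^2/(2g) = 0.022 * 592.3913 * 0.8836 / 19.62 = 0.586932 m

0.586932 m


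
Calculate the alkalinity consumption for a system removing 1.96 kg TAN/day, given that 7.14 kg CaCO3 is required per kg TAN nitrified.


Alkalinity factor: 7.14 kg CaCO3 consumed per kg TAN nitrified
alk = 1.96 kg TAN * 7.14 = 13.9944 kg CaCO3/day

13.9944 kg CaCO3/day


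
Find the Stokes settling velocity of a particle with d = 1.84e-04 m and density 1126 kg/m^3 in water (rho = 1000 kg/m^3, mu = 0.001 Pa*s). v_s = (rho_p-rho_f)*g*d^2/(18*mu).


Density difference: rho_p - rho_f = 1126 - 1000 = 126 kg/m^3
d^2 = (1.84e-04)^2 = 3.3856e-08 m^2
Numerator = (rho_p - rho_f) * g * d^2 = 126 * 9.81 * 3.3856e-08 = 4.1848047e-05
Denominator = 18 * mu = 18 * 0.001 = 0.018
v_s = 4.1848047e-05 / 0.018 = 0.00232489 m/s
Check: Re = rho_f * v_s * d / mu = 1000 * 0.00232489 * 1.84e-04 / 0.001 = 0.428 < 1, so Stokes' law applies.

0.00232489 m/s


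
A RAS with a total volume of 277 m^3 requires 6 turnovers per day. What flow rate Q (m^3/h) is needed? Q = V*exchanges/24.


Daily recirculation volume = 277 m^3 * 6 = 1662 m^3/day
Flow rate Q = daily volume / 24 h = 1662 / 24 = 69.25 m^3/h

69.25 m^3/h


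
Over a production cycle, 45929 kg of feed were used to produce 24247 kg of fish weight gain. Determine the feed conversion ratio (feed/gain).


FCR = feed consumed / weight gained
FCR = 45929 kg / 24247 kg = 1.89421

1.89421


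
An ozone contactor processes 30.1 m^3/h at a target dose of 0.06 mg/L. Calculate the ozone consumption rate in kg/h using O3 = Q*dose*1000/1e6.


O3 demand (mg/h) = Q * dose * 1000 = 30.1 * 0.06 * 1000 = 1806 mg/h
Convert mg to kg: 1806 / 1e6 = 0.001806 kg/h

0.001806 kg/h


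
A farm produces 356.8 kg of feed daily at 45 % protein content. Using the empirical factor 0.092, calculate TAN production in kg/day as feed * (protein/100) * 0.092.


Protein in feed = 356.8 * 45/100 = 160.56 kg/day
TAN = protein * 0.092 = 160.56 * 0.092 = 14.77152 kg/day

14.77152 kg/day


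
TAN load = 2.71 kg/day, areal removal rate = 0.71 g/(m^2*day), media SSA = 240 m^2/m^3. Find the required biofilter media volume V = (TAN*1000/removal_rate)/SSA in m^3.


A = 2.71*1000 / 0.71 = 3816.9014 m^2
V = 3816.9014 / 240 = 15.9038

15.9038 m^3


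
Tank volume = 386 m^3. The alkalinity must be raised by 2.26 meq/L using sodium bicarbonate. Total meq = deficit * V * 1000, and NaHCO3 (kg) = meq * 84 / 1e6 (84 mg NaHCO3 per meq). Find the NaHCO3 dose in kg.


Tank volume in L = 386 m^3 * 1000 = 386000 L
Total meq required = 2.26 meq/L * 386000 L = 872360 meq
NaHCO3 mass = 872360 meq * 84 mg/meq / 1e6 = 73.2782 kg

73.2782 kg


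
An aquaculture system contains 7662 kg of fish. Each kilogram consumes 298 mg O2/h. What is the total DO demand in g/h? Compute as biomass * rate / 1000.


Total O2 consumption (mg/h) = 7662 kg * 298 mg/(kg*h) = 2283276 mg/h
Convert to g/h: 2283276 / 1000 = 2283.276 g/h

2283.276 g/h


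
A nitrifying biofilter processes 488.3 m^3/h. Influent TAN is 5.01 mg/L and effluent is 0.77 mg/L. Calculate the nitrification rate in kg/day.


Concentration drop: TAN_in - TAN_out = 5.01 - 0.77 = 4.24 mg/L
Hourly TAN removed = Q * dTAN = 488.3 m^3/h * 4.24 mg/L = 2070.392 g/h  (m^3/h * mg/L = g/h)
Daily TAN removed = 2070.392 * 24 = 49689.408 g/day
Convert to kg/day: 49689.408 / 1000 = 49.689408 kg/day

49.689408 kg/day


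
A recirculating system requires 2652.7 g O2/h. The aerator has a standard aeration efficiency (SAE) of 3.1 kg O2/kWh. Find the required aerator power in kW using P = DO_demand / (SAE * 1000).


SAE in g O2/kWh = 3.1 * 1000 = 3100 g/kWh
P = DO_demand / SAE_g = 2652.7 / 3100 = 0.85571 kW

0.85571 kW


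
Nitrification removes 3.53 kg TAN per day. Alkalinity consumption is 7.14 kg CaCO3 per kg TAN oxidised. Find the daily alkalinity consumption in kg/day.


Alkalinity factor: 7.14 kg CaCO3 consumed per kg TAN nitrified
alk = 3.53 kg TAN * 7.14 = 25.2042 kg CaCO3/day

25.2042 kg CaCO3/day


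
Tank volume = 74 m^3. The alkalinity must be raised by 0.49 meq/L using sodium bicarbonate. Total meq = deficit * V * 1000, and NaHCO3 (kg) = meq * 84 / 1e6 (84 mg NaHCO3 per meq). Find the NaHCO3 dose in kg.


Tank volume in L = 74 m^3 * 1000 = 74000 L
Total meq required = 0.49 meq/L * 74000 L = 36260 meq
NaHCO3 mass = 36260 meq * 84 mg/meq / 1e6 = 3.04584 kg

3.04584 kg


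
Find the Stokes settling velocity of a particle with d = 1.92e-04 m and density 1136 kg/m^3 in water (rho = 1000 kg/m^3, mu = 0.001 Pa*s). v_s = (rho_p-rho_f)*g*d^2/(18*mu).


Density difference: rho_p - rho_f = 1136 - 1000 = 136 kg/m^3
d^2 = (1.92e-04)^2 = 3.6864e-08 m^2
Numerator = (rho_p - rho_f) * g * d^2 = 136 * 9.81 * 3.6864e-08 = 4.9182474e-05
Denominator = 18 * mu = 18 * 0.001 = 0.018
v_s = 4.9182474e-05 / 0.018 = 0.00273236 m/s
Check: Re = rho_f * v_s * d / mu = 1000 * 0.00273236 * 1.92e-04 / 0.001 = 0.525 < 1, so Stokes' law applies.

0.00273236 m/s


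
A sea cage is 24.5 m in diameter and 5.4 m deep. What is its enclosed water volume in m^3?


r = d/2 = 24.5/2 = 12.25 m
Base area = pi*r^2 = pi*12.25^2 = 471.43525 m^2
Volume = 471.43525 * 5.4 = 2545.75 m^3

2545.75 m^3


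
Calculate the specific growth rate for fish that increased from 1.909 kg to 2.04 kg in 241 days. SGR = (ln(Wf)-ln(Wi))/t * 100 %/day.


ln(W_f) = ln(2.04) = 0.71294981
ln(W_i) = ln(1.909) = 0.64657954
ln(W_f) - ln(W_i) = 0.71294981 - 0.64657954 = 0.06637027
SGR = 0.06637027 / 241 * 100 = 0.0275395 %/day

0.0275395 %/day


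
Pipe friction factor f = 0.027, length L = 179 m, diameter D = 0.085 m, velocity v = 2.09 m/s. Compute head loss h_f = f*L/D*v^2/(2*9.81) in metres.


v^2 = 2.09^2 = 4.3681 m^2/s^2
L/D = 179/0.085 = 2105.8824
h_f = f*(L/D)*v^2/(2g) = 0.027 * 2105.8824 * 4.3681 / 19.62 = 12.6588 m

12.6588 m


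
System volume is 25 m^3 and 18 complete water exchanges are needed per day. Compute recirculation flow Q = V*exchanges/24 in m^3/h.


Daily recirculation volume = 25 m^3 * 18 = 450 m^3/day
Flow rate Q = daily volume / 24 h = 450 / 24 = 18.75 m^3/h

18.75 m^3/h


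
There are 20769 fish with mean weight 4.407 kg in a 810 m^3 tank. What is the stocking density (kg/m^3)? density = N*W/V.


Total biomass = 20769 fish * 4.407 kg = 91528.983 kg
Density = total biomass / volume = 91528.983 / 810 = 112.999 kg/m^3

112.999 kg/m^3


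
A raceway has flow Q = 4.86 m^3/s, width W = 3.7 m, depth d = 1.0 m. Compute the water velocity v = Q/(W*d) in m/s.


Cross-sectional area = W * d = 3.7 * 1.0 = 3.7 m^2
Velocity = Q / A = 4.86 / 3.7 = 1.31351 m/s

1.31351 m/s


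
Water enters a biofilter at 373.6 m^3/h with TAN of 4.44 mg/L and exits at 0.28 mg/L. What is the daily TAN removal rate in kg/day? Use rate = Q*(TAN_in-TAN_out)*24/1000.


Concentration drop: TAN_in - TAN_out = 4.44 - 0.28 = 4.16 mg/L
Hourly TAN removed = Q * dTAN = 373.6 m^3/h * 4.16 mg/L = 1554.176 g/h  (m^3/h * mg/L = g/h)
Daily TAN removed = 1554.176 * 24 = 37300.224 g/day
Convert to kg/day: 37300.224 / 1000 = 37.300224 kg/day

37.300224 kg/day


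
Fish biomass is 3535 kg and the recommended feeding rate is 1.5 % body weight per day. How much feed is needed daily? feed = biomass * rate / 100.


Feeding rate fraction = 1.5% / 100 = 0.015
Daily feed = 3535 kg * 0.015 = 53.025 kg/day

53.025 kg/day


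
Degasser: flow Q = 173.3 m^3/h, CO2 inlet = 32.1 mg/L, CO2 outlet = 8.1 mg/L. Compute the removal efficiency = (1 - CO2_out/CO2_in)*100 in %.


CO2_out / CO2_in = 8.1 / 32.1 = 0.25233645
Fraction remaining = 0.25233645
efficiency = (1 - 0.25233645) * 100 = 74.7664 %

74.7664 %


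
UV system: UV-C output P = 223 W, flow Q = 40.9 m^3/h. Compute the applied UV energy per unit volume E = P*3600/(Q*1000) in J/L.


Energy delivered per hour = 223 W * 3600 s = 802800 J/h
Volume treated per hour = 40.9 m^3/h * 1000 = 40900 L/h
dose = 802800 / 40900 = 19.6284 J/L

19.6284 J/L


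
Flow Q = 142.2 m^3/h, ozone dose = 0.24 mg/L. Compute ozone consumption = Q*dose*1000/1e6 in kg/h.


O3 demand (mg/h) = Q * dose * 1000 = 142.2 * 0.24 * 1000 = 34128 mg/h
Convert mg to kg: 34128 / 1e6 = 0.034128 kg/h

0.034128 kg/h


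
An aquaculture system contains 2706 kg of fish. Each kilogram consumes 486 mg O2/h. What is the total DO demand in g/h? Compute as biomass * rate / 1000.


Total O2 consumption (mg/h) = 2706 kg * 486 mg/(kg*h) = 1315116 mg/h
Convert to g/h: 1315116 / 1000 = 1315.116 g/h

1315.116 g/h


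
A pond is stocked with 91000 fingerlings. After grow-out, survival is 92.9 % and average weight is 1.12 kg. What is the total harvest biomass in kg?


Survivors = 91000 * 92.9/100 = 84539 fish
Harvest biomass = survivors * W_f = 84539 * 1.12 = 94683.68 kg

94683.68 kg


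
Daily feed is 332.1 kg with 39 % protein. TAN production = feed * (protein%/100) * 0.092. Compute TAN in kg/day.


Protein in feed = 332.1 * 39/100 = 129.519 kg/day
TAN = protein * 0.092 = 129.519 * 0.092 = 11.915748 kg/day

11.915748 kg/day


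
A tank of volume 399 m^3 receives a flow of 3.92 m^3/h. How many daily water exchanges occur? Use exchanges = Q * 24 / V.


Daily flow volume = 3.92 m^3/h * 24 h = 94.08 m^3/day
Exchanges = daily flow / tank volume = 94.08 / 399 = 0.235789 exchanges/day

0.235789 exchanges/day


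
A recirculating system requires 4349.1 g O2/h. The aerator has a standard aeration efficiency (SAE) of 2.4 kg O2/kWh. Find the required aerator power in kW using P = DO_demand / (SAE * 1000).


SAE in g O2/kWh = 2.4 * 1000 = 2400 g/kWh
P = DO_demand / SAE_g = 4349.1 / 2400 = 1.81213 kW

1.81213 kW


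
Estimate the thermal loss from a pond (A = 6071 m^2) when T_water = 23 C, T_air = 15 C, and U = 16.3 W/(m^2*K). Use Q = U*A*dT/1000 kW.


Temperature difference dT = 23 - 15 = 8 K
Heat loss (W) = U * A * dT = 16.3 * 6071 * 8 = 791658.4 W
Convert to kW: 791658.4 / 1000 = 791.6584 kW

791.6584 kW


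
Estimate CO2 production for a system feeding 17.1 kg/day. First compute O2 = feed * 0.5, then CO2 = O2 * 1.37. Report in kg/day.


O2 = 17.1 * 0.5 = 8.55
CO2 = 8.55 * 1.37 = 11.7135

11.7135 kg/day


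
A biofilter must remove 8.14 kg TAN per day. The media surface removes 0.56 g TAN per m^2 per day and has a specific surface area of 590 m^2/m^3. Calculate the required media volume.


A = 8.14*1000 / 0.56 = 14535.714 m^2
V = 14535.714 / 590 = 24.6368

24.6368 m^3


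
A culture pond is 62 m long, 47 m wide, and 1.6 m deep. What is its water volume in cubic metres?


Base area = L * W = 62 * 47 = 2914 m^2
Volume = area * depth = 2914 * 1.6 = 4662.4 m^3

4662.4 m^3


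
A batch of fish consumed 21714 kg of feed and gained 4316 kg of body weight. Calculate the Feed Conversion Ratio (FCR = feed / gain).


FCR = feed consumed / weight gained
FCR = 21714 kg / 4316 kg = 5.03105

5.03105


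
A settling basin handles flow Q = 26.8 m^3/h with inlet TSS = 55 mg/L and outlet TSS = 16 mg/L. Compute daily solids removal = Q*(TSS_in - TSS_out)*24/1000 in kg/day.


Concentration drop: TSS_in - TSS_out = 55 - 16 = 39 mg/L
Hourly solids removed = Q * dTSS = 26.8 m^3/h * 39 mg/L = 1045.2 g/h  (m^3/h * mg/L = g/h)
Daily solids removed = 1045.2 * 24 = 25084.8 g/day
Convert g to kg: 25084.8 / 1000 = 25.0848 kg/day

25.0848 kg/day


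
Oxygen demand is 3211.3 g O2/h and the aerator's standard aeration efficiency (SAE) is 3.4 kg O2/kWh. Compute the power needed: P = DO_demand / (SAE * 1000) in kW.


SAE in g O2/kWh = 3.4 * 1000 = 3400 g/kWh
P = DO_demand / SAE_g = 3211.3 / 3400 = 0.9445 kW

0.9445 kW


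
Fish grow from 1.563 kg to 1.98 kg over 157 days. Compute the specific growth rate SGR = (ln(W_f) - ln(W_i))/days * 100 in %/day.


ln(W_f) = ln(1.98) = 0.68309684
ln(W_i) = ln(1.563) = 0.44660705
ln(W_f) - ln(W_i) = 0.68309684 - 0.44660705 = 0.23648979
SGR = 0.23648979 / 157 * 100 = 0.15063 %/day

0.15063 %/day


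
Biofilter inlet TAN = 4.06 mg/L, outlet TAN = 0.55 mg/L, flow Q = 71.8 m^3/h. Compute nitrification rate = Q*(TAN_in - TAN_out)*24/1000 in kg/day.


Concentration drop: TAN_in - TAN_out = 4.06 - 0.55 = 3.51 mg/L
Hourly TAN removed = Q * dTAN = 71.8 m^3/h * 3.51 mg/L = 252.018 g/h  (m^3/h * mg/L = g/h)
Daily TAN removed = 252.018 * 24 = 6048.432 g/day
Convert to kg/day: 6048.432 / 1000 = 6.048432 kg/day

6.048432 kg/day


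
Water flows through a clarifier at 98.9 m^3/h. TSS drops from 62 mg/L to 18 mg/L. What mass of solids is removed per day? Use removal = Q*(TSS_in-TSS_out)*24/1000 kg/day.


Concentration drop: TSS_in - TSS_out = 62 - 18 = 44 mg/L
Hourly solids removed = Q * dTSS = 98.9 m^3/h * 44 mg/L = 4351.6 g/h  (m^3/h * mg/L = g/h)
Daily solids removed = 4351.6 * 24 = 104438.4 g/day
Convert g to kg: 104438.4 / 1000 = 104.4384 kg/day

104.4384 kg/day


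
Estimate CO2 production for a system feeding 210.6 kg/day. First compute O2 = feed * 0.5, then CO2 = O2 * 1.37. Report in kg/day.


O2 = 210.6 * 0.5 = 105.3
CO2 = 105.3 * 1.37 = 144.261

144.261 kg/day


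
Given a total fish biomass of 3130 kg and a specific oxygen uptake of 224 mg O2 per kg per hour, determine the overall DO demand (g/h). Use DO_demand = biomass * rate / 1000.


Total O2 consumption (mg/h) = 3130 kg * 224 mg/(kg*h) = 701120 mg/h
Convert to g/h: 701120 / 1000 = 701.12 g/h

701.12 g/h


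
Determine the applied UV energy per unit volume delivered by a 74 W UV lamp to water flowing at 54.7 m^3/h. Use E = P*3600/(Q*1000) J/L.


Energy delivered per hour = 74 W * 3600 s = 266400 J/h
Volume treated per hour = 54.7 m^3/h * 1000 = 54700 L/h
dose = 266400 / 54700 = 4.8702 J/L

4.8702 J/L


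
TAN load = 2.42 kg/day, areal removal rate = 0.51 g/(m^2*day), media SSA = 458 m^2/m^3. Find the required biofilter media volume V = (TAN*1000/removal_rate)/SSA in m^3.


A = 2.42*1000 / 0.51 = 4745.098 m^2
V = 4745.098 / 458 = 10.3605

10.3605 m^3


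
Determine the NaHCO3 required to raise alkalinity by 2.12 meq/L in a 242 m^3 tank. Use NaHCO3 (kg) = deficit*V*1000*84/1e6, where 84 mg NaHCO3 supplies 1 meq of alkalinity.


Tank volume in L = 242 m^3 * 1000 = 242000 L
Total meq required = 2.12 meq/L * 242000 L = 513040 meq
NaHCO3 mass = 513040 meq * 84 mg/meq / 1e6 = 43.0954 kg

43.0954 kg


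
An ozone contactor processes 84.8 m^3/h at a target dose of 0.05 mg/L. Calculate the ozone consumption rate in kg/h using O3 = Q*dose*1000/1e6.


O3 demand (mg/h) = Q * dose * 1000 = 84.8 * 0.05 * 1000 = 4240 mg/h
Convert mg to kg: 4240 / 1e6 = 0.00424 kg/h

0.00424 kg/h


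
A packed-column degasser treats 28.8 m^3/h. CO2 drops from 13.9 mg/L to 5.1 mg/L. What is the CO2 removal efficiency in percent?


CO2_out / CO2_in = 5.1 / 13.9 = 0.36690647
Fraction remaining = 0.36690647
efficiency = (1 - 0.36690647) * 100 = 63.3094 %

63.3094 %


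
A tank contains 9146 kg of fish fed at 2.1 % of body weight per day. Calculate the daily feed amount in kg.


Feeding rate fraction = 2.1% / 100 = 0.021
Daily feed = 9146 kg * 0.021 = 192.066 kg/day

192.066 kg/day


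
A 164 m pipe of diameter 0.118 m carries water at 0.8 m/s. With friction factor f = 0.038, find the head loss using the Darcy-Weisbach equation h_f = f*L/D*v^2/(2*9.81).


v^2 = 0.8^2 = 0.64 m^2/s^2
L/D = 164/0.118 = 1389.8305
h_f = f*(L/D)*v^2/(2g) = 0.038 * 1389.8305 * 0.64 / 19.62 = 1.72277 m

1.72277 m


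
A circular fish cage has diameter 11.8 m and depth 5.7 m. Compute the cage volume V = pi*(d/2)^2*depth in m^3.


r = d/2 = 11.8/2 = 5.9 m
Base area = pi*r^2 = pi*5.9^2 = 109.35884 m^2
Volume = 109.35884 * 5.7 = 623.345 m^3

623.345 m^3


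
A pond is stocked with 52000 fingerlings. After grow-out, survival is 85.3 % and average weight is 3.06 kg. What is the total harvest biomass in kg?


Survivors = 52000 * 85.3/100 = 44356 fish
Harvest biomass = survivors * W_f = 44356 * 3.06 = 135729.36 kg

135729.36 kg


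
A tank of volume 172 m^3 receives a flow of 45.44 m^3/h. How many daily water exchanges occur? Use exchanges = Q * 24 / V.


Daily flow volume = 45.44 m^3/h * 24 h = 1090.56 m^3/day
Exchanges = daily flow / tank volume = 1090.56 / 172 = 6.34047 exchanges/day

6.34047 exchanges/day


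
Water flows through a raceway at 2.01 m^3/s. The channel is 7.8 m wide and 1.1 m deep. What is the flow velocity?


Cross-sectional area = W * d = 7.8 * 1.1 = 8.58 m^2
Velocity = Q / A = 2.01 / 8.58 = 0.234266 m/s

0.234266 m/s


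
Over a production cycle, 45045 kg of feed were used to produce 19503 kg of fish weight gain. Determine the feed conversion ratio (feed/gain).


FCR = feed consumed / weight gained
FCR = 45045 kg / 19503 kg = 2.30964

2.30964


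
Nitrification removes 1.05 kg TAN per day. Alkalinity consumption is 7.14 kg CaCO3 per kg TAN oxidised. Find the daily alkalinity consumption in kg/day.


Alkalinity factor: 7.14 kg CaCO3 consumed per kg TAN nitrified
alk = 1.05 kg TAN * 7.14 = 7.497 kg CaCO3/day

7.497 kg CaCO3/day


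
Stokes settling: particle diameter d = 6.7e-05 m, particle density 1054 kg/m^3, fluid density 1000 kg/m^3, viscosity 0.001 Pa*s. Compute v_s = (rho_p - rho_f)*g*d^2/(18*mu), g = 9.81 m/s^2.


Density difference: rho_p - rho_f = 1054 - 1000 = 54 kg/m^3
d^2 = (6.7e-05)^2 = 4.489e-09 m^2
Numerator = (rho_p - rho_f) * g * d^2 = 54 * 9.81 * 4.489e-09 = 2.3780029e-06
Denominator = 18 * mu = 18 * 0.001 = 0.018
v_s = 2.3780029e-06 / 0.018 = 1.32111e-04 m/s
Check: Re = rho_f * v_s * d / mu = 1000 * 1.32111e-04 * 6.7e-05 / 0.001 = 0.00885 < 1, so Stokes' law applies.

1.32111e-04 m/s


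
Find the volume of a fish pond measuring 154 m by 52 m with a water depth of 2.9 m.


Base area = L * W = 154 * 52 = 8008 m^2
Volume = area * depth = 8008 * 2.9 = 23223.2 m^3

23223.2 m^3


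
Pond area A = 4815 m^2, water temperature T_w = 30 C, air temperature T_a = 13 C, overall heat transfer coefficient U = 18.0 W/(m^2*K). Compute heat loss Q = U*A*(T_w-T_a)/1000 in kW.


Temperature difference dT = 30 - 13 = 17 K
Heat loss (W) = U * A * dT = 18.0 * 4815 * 17 = 1473390 W
Convert to kW: 1473390 / 1000 = 1473.39 kW

1473.39 kW


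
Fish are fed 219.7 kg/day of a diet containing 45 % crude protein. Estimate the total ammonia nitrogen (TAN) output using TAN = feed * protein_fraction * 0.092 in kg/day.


Protein in feed = 219.7 * 45/100 = 98.865 kg/day
TAN = protein * 0.092 = 98.865 * 0.092 = 9.09558 kg/day

9.09558 kg/day


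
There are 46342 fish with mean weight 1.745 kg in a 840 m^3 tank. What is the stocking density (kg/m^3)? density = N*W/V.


Total biomass = 46342 fish * 1.745 kg = 80866.79 kg
Density = total biomass / volume = 80866.79 / 840 = 96.27 kg/m^3

96.27 kg/m^3


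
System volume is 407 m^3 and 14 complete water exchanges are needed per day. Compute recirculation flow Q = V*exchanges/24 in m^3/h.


Daily recirculation volume = 407 m^3 * 14 = 5698 m^3/day
Flow rate Q = daily volume / 24 h = 5698 / 24 = 237.417 m^3/h

237.417 m^3/h


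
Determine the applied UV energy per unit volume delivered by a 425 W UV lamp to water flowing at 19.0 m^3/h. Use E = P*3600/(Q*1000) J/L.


Energy delivered per hour = 425 W * 3600 s = 1530000 J/h
Volume treated per hour = 19.0 m^3/h * 1000 = 19000 L/h
dose = 1530000 / 19000 = 80.5263 J/L

80.5263 J/L


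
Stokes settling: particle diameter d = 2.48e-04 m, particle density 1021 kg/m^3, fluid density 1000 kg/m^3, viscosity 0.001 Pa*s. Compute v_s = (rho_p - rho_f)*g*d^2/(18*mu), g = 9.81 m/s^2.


Density difference: rho_p - rho_f = 1021 - 1000 = 21 kg/m^3
d^2 = (2.48e-04)^2 = 6.1504e-08 m^2
Numerator = (rho_p - rho_f) * g * d^2 = 21 * 9.81 * 6.1504e-08 = 1.2670439e-05
Denominator = 18 * mu = 18 * 0.001 = 0.018
v_s = 1.2670439e-05 / 0.018 = 7.03913e-04 m/s
Check: Re = rho_f * v_s * d / mu = 1000 * 7.03913e-04 * 2.48e-04 / 0.001 = 0.175 < 1, so Stokes' law applies.

7.03913e-04 m/s


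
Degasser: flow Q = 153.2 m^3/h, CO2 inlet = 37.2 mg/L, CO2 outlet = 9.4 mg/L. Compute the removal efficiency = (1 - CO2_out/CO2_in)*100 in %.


CO2_out / CO2_in = 9.4 / 37.2 = 0.25268817
Fraction remaining = 0.25268817
efficiency = (1 - 0.25268817) * 100 = 74.7312 %

74.7312 %


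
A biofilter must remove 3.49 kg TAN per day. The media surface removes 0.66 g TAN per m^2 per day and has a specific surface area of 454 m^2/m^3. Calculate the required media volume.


A = 3.49*1000 / 0.66 = 5287.8788 m^2
V = 5287.8788 / 454 = 11.6473

11.6473 m^3


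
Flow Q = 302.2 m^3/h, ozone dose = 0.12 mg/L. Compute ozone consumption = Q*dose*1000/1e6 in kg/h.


O3 demand (mg/h) = Q * dose * 1000 = 302.2 * 0.12 * 1000 = 36264 mg/h
Convert mg to kg: 36264 / 1e6 = 0.036264 kg/h

0.036264 kg/h


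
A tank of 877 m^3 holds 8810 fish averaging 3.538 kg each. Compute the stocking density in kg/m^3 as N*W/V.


Total biomass = 8810 fish * 3.538 kg = 31169.78 kg
Density = total biomass / volume = 31169.78 / 877 = 35.5414 kg/m^3

35.5414 kg/m^3


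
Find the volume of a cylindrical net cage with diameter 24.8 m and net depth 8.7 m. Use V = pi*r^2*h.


r = d/2 = 24.8/2 = 12.4 m
Base area = pi*r^2 = pi*12.4^2 = 483.05129 m^2
Volume = 483.05129 * 8.7 = 4202.55 m^3

4202.55 m^3


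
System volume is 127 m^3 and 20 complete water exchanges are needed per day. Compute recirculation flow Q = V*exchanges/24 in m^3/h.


Daily recirculation volume = 127 m^3 * 20 = 2540 m^3/day
Flow rate Q = daily volume / 24 h = 2540 / 24 = 105.833 m^3/h

105.833 m^3/h


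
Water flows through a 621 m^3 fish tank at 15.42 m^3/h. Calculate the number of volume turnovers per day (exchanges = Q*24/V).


Daily flow volume = 15.42 m^3/h * 24 h = 370.08 m^3/day
Exchanges = daily flow / tank volume = 370.08 / 621 = 0.595942 exchanges/day

0.595942 exchanges/day


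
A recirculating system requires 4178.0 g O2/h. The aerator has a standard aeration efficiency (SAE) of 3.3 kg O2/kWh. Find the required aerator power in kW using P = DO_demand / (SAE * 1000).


SAE in g O2/kWh = 3.3 * 1000 = 3300 g/kWh
P = DO_demand / SAE_g = 4178.0 / 3300 = 1.26606 kW

1.26606 kW


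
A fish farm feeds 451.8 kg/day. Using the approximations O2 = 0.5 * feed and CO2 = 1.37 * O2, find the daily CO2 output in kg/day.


O2 = 451.8 * 0.5 = 225.9
CO2 = 225.9 * 1.37 = 309.483

309.483 kg/day


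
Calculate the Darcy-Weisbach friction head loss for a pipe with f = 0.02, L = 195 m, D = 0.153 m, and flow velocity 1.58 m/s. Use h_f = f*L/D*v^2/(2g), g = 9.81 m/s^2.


v^2 = 1.58^2 = 2.4964 m^2/s^2
L/D = 195/0.153 = 1274.5098
h_f = f*(L/D)*v^2/(2g) = 0.02 * 1274.5098 * 2.4964 / 19.62 = 3.24331 m

3.24331 m


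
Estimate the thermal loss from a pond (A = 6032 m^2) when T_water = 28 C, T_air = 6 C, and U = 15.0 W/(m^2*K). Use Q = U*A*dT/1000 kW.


Temperature difference dT = 28 - 6 = 22 K
Heat loss (W) = U * A * dT = 15.0 * 6032 * 22 = 1990560 W
Convert to kW: 1990560 / 1000 = 1990.56 kW

1990.56 kW


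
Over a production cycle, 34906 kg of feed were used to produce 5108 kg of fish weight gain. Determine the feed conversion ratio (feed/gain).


FCR = feed consumed / weight gained
FCR = 34906 kg / 5108 kg = 6.83359

6.83359
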